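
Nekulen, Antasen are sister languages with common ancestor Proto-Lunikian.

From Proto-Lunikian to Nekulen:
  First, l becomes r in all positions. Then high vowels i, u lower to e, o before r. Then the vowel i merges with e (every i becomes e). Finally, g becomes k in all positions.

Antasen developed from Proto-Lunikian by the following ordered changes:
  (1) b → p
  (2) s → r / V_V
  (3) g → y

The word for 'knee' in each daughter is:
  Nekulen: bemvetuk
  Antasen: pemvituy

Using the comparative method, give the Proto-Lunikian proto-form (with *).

*bemvitug

Position 8: Nekulen has k, Antasen has y. Taking the neighbouring segments as reconstructed: Nekulen k could go back to *k or *g; Antasen y could go back to *g or *y — the one source consistent with every daughter is *g.
Position 5: Nekulen has e, Antasen has i. Antasen preserves i here (none of its changes turn any other segment into i), so the proto-segment is *i.
Position 1: Nekulen has b, Antasen has p. Nekulen preserves b here (none of its changes turn any other segment into b), so the proto-segment is *b.
Verify the candidate proto-form against each daughter:
Nekulen: *bemvitug
  bemvitug (rule 1 does not apply)
  bemvitug (rule 2 does not apply)
  bemvitug → bemvetug   [vowel merger]
  bemvetug → bemvetuk   [unconditioned shift]
  giving Nekulen bemvetuk.
Antasen: *bemvitug > pemvitug > pemvituy  (by unconditioned shift, unconditioned shift)
No other proto-form is consistent with every reflex, so the reconstruction is *bemvitug.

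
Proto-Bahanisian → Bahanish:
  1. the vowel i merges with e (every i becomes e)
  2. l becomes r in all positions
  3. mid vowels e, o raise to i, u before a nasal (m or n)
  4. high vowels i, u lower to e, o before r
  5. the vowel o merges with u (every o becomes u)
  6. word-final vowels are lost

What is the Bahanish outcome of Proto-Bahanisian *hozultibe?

Bahanish: start from *hozultibe.
  rule 1 (vowel merger): hozultibe → hozultebe
  rule 2 (unconditioned shift): hozultebe → hozurtebe
  rule 3: no change — hozurtebe
  rule 4 (pre-rhotic lowering): hozurtebe → hozortebe
  rule 5 (vowel merger): hozortebe → huzurtebe
  rule 6 (apocope): huzurtebe → huzurteb
  ⇒ Bahanish huzurteb

huzurteb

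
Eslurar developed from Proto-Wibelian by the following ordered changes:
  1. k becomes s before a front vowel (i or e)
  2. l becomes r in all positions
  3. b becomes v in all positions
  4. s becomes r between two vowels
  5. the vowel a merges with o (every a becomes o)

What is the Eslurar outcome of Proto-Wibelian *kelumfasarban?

Eslurar: start from *kelumfasarban.
  rule 1 (palatalisation): kelumfasarban → selumfasarban
  rule 2 (unconditioned shift): selumfasarban → serumfasarban
  rule 3 (unconditioned shift): serumfasarban → serumfasarvan
  rule 4 (rhotacism): serumfasarvan → serumfararvan
  rule 5 (vowel merger): serumfararvan → serumfororvon
  ⇒ Eslurar serumfororvon

serumfororvon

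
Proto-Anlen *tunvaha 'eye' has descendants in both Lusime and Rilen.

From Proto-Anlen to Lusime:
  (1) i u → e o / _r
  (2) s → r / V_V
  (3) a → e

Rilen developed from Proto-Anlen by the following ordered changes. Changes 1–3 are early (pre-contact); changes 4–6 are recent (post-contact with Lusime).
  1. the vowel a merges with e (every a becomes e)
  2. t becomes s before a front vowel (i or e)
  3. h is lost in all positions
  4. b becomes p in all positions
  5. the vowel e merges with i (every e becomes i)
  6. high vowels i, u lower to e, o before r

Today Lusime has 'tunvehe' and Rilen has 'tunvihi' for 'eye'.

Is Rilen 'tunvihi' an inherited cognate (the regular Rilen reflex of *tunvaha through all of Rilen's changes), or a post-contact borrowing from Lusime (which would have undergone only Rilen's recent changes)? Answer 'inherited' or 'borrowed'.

If inherited, *tunvaha would pass through all of Rilen's changes:
Rilen: *tunvaha > tunvehe > tunvee > tunvii  (by vowel merger, h-loss, vowel merger)
If borrowed from Lusime 'tunvehe' after the early changes, it would undergo only the recent ones:
  rule 4 (unconditioned shift): no change (tunvehe)
  rule 5 (vowel merger): tunvehe → tunvihi
  rule 6 (pre-rhotic lowering): no change (tunvihi)
  ⇒ as a loan: tunvihi
Rilen 'tunvihi' matches the loan outcome 'tunvihi', not the inherited 'tunvii' — it skipped the early Rilen changes, so it was borrowed from Lusime.

borrowed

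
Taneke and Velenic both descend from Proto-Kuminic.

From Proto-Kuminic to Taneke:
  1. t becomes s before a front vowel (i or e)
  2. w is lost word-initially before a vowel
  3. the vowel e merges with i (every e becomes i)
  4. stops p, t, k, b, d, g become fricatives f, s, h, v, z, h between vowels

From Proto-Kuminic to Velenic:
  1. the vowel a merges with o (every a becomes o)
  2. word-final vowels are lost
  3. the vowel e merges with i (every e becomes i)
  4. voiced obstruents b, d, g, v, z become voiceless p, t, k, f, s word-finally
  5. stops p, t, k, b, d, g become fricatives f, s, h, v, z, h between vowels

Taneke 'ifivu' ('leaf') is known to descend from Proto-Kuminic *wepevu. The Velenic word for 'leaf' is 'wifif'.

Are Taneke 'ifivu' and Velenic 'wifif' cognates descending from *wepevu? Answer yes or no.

Derive the expected Velenic reflex of *wepevu:
Velenic: *wepevu
  wepevu (rule 1 does not apply)
  wepevu → wepev   [apocope]
  wepev → wipiv   [vowel merger]
  wipiv → wipif   [final devoicing]
  wipif → wifif   [intervocalic lenition]
  giving Velenic wifif.
Velenic 'wifif' matches the regular reflex exactly, so the pair is cognate.

yes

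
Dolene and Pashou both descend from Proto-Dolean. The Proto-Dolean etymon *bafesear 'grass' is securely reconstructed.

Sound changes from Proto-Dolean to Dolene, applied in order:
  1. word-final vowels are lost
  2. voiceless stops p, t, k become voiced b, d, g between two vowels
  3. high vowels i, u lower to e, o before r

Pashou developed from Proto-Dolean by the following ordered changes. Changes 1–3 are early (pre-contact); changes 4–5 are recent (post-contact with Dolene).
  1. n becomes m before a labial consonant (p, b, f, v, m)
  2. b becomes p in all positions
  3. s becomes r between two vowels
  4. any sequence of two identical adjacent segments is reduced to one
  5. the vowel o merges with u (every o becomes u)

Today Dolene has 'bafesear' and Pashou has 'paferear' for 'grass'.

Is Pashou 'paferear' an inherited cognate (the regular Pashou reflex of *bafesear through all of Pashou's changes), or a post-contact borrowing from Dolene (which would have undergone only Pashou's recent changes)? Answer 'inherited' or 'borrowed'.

If inherited, *bafesear would pass through all of Pashou's changes:
Pashou: start from *bafesear.
  rule 1: no change — bafesear
  rule 2 (unconditioned shift): bafesear → pafesear
  rule 3 (rhotacism): pafesear → paferear
  rule 4: no change — paferear
  rule 5: no change — paferear
  ⇒ Pashou paferear
If borrowed from Dolene 'bafesear' after the early changes, it would undergo only the recent ones:
  rule 4 (degemination): no change (bafesear)
  rule 5 (vowel merger): no change (bafesear)
  ⇒ as a loan: bafesear
Pashou 'paferear' matches the inherited outcome exactly, so it is an inherited cognate, not a loan.

inherited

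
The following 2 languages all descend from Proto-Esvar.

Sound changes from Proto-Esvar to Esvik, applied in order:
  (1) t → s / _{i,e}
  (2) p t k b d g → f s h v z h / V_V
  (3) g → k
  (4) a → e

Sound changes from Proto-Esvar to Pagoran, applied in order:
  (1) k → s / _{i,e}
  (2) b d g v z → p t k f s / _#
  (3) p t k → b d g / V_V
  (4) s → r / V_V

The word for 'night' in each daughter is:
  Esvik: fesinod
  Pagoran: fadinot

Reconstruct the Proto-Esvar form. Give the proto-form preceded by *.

*fatinod

Position 7: Esvik has d, Pagoran has t. Esvik preserves d here (none of its changes turn any other segment into d), so the proto-segment is *d.
Position 3: Esvik has s, Pagoran has d. Taking the neighbouring segments as reconstructed: Esvik s could go back to *t or *s; Pagoran d could go back to *t or *d — the one source consistent with every daughter is *t.
Continuing position by position gives *fatinod; check it forward:
Esvik: start from *fatinod.
  rule 1 (palatalisation): fatinod → fasinod
  rule 2: no change — fasinod
  rule 3: no change — fasinod
  rule 4 (vowel merger): fasinod → fesinod
  ⇒ Esvik fesinod
Pagoran: *fatinod
  fatinod (rule 1 does not apply)
  fatinod → fatinot   [final devoicing]
  fatinot → fadinot   [intervocalic voicing]
  fadinot (rule 4 does not apply)
  giving Pagoran fadinot.
*fatinod is the unique common source.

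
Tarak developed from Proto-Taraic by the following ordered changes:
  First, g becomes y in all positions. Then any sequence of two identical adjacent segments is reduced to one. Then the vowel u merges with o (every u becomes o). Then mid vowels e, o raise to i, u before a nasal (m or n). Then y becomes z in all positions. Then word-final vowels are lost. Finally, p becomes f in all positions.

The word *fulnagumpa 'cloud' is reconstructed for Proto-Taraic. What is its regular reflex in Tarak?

folnazumf

Tarak: *fulnagumpa > fulnayumpa > folnayompa > folnayumpa > folnazumpa > folnazump > folnazumf  (by unconditioned shift, vowel merger, pre-nasal raising, unconditioned shift, apocope, unconditioned shift)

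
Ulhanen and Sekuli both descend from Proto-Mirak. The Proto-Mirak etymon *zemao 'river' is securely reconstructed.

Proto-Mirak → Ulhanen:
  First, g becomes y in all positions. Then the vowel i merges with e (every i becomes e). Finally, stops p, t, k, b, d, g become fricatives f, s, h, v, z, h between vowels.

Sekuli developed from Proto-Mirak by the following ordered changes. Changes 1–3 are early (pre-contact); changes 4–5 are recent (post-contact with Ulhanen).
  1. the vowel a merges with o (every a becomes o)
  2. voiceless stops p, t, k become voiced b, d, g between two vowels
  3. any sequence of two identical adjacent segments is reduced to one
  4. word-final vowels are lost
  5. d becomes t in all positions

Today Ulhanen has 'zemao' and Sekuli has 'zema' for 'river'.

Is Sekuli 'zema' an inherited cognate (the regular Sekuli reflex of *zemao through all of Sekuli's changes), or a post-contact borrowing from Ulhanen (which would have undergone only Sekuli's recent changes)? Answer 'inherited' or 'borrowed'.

borrowed

If inherited, *zemao would pass through all of Sekuli's changes:
Sekuli: *zemao > zemoo > zemo > zem  (by vowel merger, degemination, apocope)
If borrowed from Ulhanen 'zemao' after the early changes, it would undergo only the recent ones:
  rule 4 (apocope): zemao → zema
  rule 5 (unconditioned shift): no change (zema)
  ⇒ as a loan: zema
Sekuli 'zema' matches the loan outcome 'zema', not the inherited 'zem' — it skipped the early Sekuli changes, so it was borrowed from Ulhanen.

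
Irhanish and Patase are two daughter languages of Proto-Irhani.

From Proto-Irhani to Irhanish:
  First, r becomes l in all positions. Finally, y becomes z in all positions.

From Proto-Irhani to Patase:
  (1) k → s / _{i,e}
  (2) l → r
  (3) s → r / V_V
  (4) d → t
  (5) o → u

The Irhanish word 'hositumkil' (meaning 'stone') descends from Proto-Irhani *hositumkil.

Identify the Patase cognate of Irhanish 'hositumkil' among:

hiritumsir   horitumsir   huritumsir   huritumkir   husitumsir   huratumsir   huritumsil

huritumsir

Patase: start from *hositumkil.
  rule 1 (palatalisation): hositumkil → hositumsil
  rule 2 (unconditioned shift): hositumsil → hositumsir
  rule 3 (rhotacism): hositumsir → horitumsir
  rule 4: no change — horitumsir
  rule 5 (vowel merger): horitumsir → huritumsir
  ⇒ Patase huritumsir
Among the options, 'huritumsir' alone shows every Patase change applied in order.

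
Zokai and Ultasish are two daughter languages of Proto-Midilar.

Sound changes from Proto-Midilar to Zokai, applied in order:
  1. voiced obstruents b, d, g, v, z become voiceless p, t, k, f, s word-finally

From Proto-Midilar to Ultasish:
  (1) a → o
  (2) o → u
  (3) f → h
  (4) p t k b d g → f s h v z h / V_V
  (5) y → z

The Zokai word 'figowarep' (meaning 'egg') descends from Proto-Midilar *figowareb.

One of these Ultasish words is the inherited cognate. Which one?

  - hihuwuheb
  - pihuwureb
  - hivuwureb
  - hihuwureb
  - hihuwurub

hihuwureb

Ultasish: *figowareb
  figowareb → figoworeb   [vowel merger]
  figoworeb → figuwureb   [vowel merger]
  figuwureb → higuwureb   [unconditioned shift]
  higuwureb → hihuwureb   [intervocalic lenition]
  hihuwureb (rule 5 does not apply)
  giving Ultasish hihuwureb.
Among the options, 'hihuwureb' alone shows every Ultasish change applied in order.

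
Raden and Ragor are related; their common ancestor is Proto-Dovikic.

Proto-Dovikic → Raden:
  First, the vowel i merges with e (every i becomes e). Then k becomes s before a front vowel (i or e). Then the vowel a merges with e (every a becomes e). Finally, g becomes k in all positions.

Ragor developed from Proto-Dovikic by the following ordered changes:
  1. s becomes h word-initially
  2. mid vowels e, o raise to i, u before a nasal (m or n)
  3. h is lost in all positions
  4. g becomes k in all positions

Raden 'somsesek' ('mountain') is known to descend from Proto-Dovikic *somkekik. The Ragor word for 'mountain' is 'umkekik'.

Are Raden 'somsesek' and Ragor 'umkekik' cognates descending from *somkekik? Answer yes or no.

yes

Derive the expected Ragor reflex of *somkekik:
Ragor: start from *somkekik.
  rule 1 (debuccalisation): somkekik → homkekik
  rule 2 (pre-nasal raising): homkekik → humkekik
  rule 3 (h-loss): humkekik → umkekik
  rule 4: no change — umkekik
  ⇒ Ragor umkekik
Ragor 'umkekik' matches the regular reflex exactly, so the pair is cognate.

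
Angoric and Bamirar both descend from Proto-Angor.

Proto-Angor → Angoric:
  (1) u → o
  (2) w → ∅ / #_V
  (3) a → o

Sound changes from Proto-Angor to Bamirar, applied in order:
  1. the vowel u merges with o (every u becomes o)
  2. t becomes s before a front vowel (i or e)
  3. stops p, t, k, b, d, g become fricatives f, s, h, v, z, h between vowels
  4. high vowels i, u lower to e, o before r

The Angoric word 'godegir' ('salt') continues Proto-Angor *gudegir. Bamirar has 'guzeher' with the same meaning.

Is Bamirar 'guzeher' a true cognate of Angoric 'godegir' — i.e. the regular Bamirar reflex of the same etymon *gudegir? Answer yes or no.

no

Derive the expected Bamirar reflex of *gudegir:
Bamirar: start from *gudegir.
  rule 1 (vowel merger): gudegir → godegir
  rule 2: no change — godegir
  rule 3 (intervocalic lenition): godegir → gozehir
  rule 4 (pre-rhotic lowering): gozehir → gozeher
  ⇒ Bamirar gozeher
The regular Bamirar reflex would be 'gozeher', but the attested form is 'guzeher'. The correspondence is irregular, so they are not cognates (the Bamirar form has a different source).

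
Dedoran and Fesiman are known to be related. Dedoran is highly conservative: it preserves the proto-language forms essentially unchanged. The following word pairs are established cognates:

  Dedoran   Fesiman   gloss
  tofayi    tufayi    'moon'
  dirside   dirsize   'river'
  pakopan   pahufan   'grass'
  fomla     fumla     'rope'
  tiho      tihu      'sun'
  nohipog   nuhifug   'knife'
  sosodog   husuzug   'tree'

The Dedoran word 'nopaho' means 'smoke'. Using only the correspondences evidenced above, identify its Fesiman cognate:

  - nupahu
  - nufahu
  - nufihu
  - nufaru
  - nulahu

pakopan ~ pahufan — Dedoran o corresponds to Fesiman u after a consonant, before a labial obstruent.
pakopan ~ pahufan — Dedoran p corresponds to Fesiman f between vowels (before a back vowel).
tiho ~ tihu — Dedoran o corresponds to Fesiman u word-finally.
Applying these to Dedoran 'nopaho':
  nopaho → nupaho   (o→u after a consonant, before a labial obstruent)
  nupaho → nufaho   (p→f between vowels (before a back vowel))
  nufaho → nufahu   (o→u word-finally)
So the Fesiman cognate is 'nufahu'.

nufahu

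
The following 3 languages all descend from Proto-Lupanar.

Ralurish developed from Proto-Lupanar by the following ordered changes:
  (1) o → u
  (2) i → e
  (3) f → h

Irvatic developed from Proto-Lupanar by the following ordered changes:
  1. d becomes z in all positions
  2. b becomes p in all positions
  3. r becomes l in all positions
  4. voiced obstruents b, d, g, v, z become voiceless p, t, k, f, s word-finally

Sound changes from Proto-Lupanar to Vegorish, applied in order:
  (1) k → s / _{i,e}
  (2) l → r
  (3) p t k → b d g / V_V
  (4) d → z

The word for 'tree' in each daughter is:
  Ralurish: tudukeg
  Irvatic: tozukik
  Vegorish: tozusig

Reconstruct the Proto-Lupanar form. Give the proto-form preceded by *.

*todukig

Position 2: Ralurish has u, Irvatic has o, Vegorish has o. Irvatic preserves o here (none of its changes turn any other segment into o), so the proto-segment is *o.
Position 5: Ralurish has k, Irvatic has k, Vegorish has s. Ralurish preserves k here (none of its changes turn any other segment into k), so the proto-segment is *k.
Position 3: Ralurish has d, Irvatic has z, Vegorish has z. Ralurish preserves d here (none of its changes turn any other segment into d), so the proto-segment is *d.
This points to *todukig. Verify forward in each daughter:
Ralurish: start from *todukig.
  rule 1 (vowel merger): todukig → tudukig
  rule 2 (vowel merger): tudukig → tudukeg
  rule 3: no change — tudukeg
  ⇒ Ralurish tudukeg
Irvatic: *todukig
  todukig → tozukig   [unconditioned shift]
  tozukig (rule 2 does not apply)
  tozukig (rule 3 does not apply)
  tozukig → tozukik   [final devoicing]
  giving Irvatic tozukik.
Vegorish: *todukig
  todukig → todusig   [palatalisation]
  todusig (rule 2 does not apply)
  todusig (rule 3 does not apply)
  todusig → tozusig   [unconditioned shift]
  giving Vegorish tozusig.
*todukig is the unique common source.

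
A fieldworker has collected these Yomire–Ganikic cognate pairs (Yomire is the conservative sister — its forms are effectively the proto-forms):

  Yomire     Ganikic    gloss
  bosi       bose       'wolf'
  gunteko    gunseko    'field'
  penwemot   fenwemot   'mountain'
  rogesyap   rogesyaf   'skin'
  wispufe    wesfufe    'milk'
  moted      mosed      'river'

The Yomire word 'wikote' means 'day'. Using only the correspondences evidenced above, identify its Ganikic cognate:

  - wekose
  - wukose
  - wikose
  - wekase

wekose

wispufe ~ wesfufe — Yomire i corresponds to Ganikic e after a consonant, before a consonant other than r, m, n, p, b, f, v.
moted ~ mosed — Yomire t corresponds to Ganikic s between vowels (before a front vowel).
Applying these to Yomire 'wikote':
  wikote → wekote   (i→e after a consonant, before a consonant other than r, m, n, p, b, f, v)
  wekote → wekose   (t→s between vowels (before a front vowel))
So the Ganikic cognate is 'wekose'.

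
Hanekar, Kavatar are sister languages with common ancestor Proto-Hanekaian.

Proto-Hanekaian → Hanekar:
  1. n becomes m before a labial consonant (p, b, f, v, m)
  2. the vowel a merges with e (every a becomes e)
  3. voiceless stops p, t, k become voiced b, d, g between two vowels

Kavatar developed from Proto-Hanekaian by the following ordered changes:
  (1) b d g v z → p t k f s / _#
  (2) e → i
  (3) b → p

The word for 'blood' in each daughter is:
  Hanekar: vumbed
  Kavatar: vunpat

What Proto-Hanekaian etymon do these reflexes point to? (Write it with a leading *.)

*vunbad

Position 3: Hanekar has m, Kavatar has n. Kavatar preserves n here (none of its changes turn any other segment into n), so the proto-segment is *n.
Position 5: Hanekar has e, Kavatar has a. Kavatar preserves a here (none of its changes turn any other segment into a), so the proto-segment is *a.
This points to *vunbad. Verify forward in each daughter:
Hanekar: *vunbad > vumbad > vumbed  (by nasal place assimilation, vowel merger)
Kavatar: start from *vunbad.
  rule 1 (final devoicing): vunbad → vunbat
  rule 2: no change — vunbat
  rule 3 (unconditioned shift): vunbat → vunpat
  ⇒ Kavatar vunpat
No other proto-form is consistent with every reflex, so the reconstruction is *vunbad.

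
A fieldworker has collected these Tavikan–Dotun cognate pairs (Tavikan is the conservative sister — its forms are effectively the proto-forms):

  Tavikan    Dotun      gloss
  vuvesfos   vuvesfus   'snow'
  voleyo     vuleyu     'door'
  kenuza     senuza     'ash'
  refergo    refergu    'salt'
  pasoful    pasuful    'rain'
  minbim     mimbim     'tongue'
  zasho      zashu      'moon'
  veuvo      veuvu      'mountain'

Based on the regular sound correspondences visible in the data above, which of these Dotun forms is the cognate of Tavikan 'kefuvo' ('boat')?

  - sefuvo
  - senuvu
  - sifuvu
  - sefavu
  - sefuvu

kenuza ~ senuza — Tavikan k corresponds to Dotun s word-initially before a front vowel.
voleyo ~ vuleyu, refergo ~ refergu — Tavikan o corresponds to Dotun u word-finally.
Applying these to Tavikan 'kefuvo':
  kefuvo → sefuvo   (k→s word-initially before a front vowel)
  sefuvo → sefuvu   (o→u word-finally)
So the Dotun cognate is 'sefuvu'.

sefuvu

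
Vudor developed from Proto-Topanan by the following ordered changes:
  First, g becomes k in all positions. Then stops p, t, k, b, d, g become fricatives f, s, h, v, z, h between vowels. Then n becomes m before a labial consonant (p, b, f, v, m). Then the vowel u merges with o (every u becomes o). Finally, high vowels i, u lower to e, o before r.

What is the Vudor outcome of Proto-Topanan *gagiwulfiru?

Vudor: *gagiwulfiru > kakiwulfiru > kahiwulfiru > kahiwolfiro > kahiwolfero  (by unconditioned shift, intervocalic lenition, vowel merger, pre-rhotic lowering)

kahiwolfero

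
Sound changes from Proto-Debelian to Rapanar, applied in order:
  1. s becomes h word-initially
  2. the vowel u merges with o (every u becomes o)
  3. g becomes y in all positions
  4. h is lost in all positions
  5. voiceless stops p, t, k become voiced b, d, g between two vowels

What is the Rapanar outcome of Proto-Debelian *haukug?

Rapanar: start from *haukug.
  rule 1: no change — haukug
  rule 2 (vowel merger): haukug → haokog
  rule 3 (unconditioned shift): haokog → haokoy
  rule 4 (h-loss): haokoy → aokoy
  rule 5 (intervocalic voicing): aokoy → aogoy
  ⇒ Rapanar aogoy

aogoy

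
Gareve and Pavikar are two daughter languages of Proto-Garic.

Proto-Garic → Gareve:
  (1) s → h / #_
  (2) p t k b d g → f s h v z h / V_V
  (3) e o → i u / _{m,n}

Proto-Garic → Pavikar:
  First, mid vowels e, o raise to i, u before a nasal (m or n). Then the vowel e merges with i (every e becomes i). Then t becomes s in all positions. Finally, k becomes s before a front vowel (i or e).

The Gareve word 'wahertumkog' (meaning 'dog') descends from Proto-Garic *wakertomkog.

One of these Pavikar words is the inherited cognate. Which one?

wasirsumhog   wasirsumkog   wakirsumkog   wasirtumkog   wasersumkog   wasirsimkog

wasirsumkog

Pavikar: start from *wakertomkog.
  rule 1 (pre-nasal raising): wakertomkog → wakertumkog
  rule 2 (vowel merger): wakertumkog → wakirtumkog
  rule 3 (unconditioned shift): wakirtumkog → wakirsumkog
  rule 4 (palatalisation): wakirsumkog → wasirsumkog
  ⇒ Pavikar wasirsumkog
The other candidates each miss or misapply at least one Pavikar change.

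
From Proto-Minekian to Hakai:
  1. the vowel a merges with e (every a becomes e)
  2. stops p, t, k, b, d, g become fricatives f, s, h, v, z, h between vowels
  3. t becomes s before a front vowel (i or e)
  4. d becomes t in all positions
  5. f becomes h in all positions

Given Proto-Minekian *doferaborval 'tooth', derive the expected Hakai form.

toherevorvel

Hakai: *doferaborval
  doferaborval → dofereborvel   [vowel merger]
  dofereborvel → doferevorvel   [intervocalic lenition]
  doferevorvel (rule 3 does not apply)
  doferevorvel → toferevorvel   [unconditioned shift]
  toferevorvel → toherevorvel   [unconditioned shift]
  giving Hakai toherevorvel.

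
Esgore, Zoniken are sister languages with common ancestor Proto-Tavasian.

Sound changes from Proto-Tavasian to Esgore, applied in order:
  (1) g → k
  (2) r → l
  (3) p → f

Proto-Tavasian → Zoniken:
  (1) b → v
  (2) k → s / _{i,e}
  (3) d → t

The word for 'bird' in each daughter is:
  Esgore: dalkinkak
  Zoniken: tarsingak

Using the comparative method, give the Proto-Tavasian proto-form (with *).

Position 3: Esgore has l, Zoniken has r. Zoniken preserves r here (none of its changes turn any other segment into r), so the proto-segment is *r.
Position 4: Esgore has k, Zoniken has s. Taking the neighbouring segments as reconstructed: Esgore k could go back to *k or *g; Zoniken s could go back to *k or *s — the one source consistent with every daughter is *k.
Verify the candidate proto-form against each daughter:
Esgore: *darkingak
  darkingak → darkinkak   [unconditioned shift]
  darkinkak → dalkinkak   [unconditioned shift]
  dalkinkak (rule 3 does not apply)
  giving Esgore dalkinkak.
Zoniken: *darkingak > darsingak > tarsingak  (by palatalisation, unconditioned shift)
Only *darkingak yields all of Esgore dalkinkak, Zoniken tarsingak.

*darkingak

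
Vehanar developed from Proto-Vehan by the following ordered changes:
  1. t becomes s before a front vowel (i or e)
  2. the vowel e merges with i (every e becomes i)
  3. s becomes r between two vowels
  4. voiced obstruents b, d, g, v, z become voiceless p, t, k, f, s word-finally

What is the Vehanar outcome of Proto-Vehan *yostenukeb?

yossinukip

Vehanar: *yostenukeb > yossenukeb > yossinukib > yossinukip  (by palatalisation, vowel merger, final devoicing)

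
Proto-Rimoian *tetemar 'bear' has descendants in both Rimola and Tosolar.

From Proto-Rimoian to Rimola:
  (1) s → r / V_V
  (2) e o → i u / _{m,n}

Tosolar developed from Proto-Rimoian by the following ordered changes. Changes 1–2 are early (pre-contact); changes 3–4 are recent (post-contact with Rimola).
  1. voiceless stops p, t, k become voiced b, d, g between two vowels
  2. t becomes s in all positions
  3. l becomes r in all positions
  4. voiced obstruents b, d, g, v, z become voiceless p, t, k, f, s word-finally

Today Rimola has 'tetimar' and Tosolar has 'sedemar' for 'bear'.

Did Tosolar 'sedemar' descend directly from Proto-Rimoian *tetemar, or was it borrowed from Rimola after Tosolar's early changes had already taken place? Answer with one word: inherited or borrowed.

inherited

If inherited, *tetemar would pass through all of Tosolar's changes:
Tosolar: *tetemar > tedemar > sedemar  (by intervocalic voicing, unconditioned shift)
If borrowed from Rimola 'tetimar' after the early changes, it would undergo only the recent ones:
  rule 3 (unconditioned shift): no change (tetimar)
  rule 4 (final devoicing): no change (tetimar)
  ⇒ as a loan: tetimar
Tosolar 'sedemar' matches the inherited outcome exactly, so it is an inherited cognate, not a loan.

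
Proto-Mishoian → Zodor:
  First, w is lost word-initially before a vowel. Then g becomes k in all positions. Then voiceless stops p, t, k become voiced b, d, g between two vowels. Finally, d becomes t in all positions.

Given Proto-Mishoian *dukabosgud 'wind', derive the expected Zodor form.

tugaboskut

Zodor: start from *dukabosgud.
  rule 1: no change — dukabosgud
  rule 2 (unconditioned shift): dukabosgud → dukaboskud
  rule 3 (intervocalic voicing): dukaboskud → dugaboskud
  rule 4 (unconditioned shift): dugaboskud → tugaboskut
  ⇒ Zodor tugaboskut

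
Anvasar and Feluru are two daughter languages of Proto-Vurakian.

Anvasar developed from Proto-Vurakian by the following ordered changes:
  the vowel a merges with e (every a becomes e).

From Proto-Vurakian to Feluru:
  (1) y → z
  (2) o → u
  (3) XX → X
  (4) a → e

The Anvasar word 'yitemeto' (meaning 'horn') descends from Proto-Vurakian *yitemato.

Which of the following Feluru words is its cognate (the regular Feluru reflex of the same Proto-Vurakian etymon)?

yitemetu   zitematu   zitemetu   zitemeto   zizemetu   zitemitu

zitemetu

Feluru: *yitemato > zitemato > zitematu > zitemetu  (by unconditioned shift, vowel merger, vowel merger)
Among the options, 'zitemetu' alone shows every Feluru change applied in order.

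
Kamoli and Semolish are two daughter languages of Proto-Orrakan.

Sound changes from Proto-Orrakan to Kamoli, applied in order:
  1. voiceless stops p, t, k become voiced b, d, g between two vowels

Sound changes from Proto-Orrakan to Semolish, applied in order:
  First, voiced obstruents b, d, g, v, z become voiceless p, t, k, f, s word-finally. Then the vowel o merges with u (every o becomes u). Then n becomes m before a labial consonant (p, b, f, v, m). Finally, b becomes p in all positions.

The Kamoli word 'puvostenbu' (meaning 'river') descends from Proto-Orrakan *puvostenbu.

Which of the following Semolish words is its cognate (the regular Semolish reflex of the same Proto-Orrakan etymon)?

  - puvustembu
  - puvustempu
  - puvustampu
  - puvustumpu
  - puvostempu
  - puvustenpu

Semolish: *puvostenbu
  puvostenbu (rule 1 does not apply)
  puvostenbu → puvustenbu   [vowel merger]
  puvustenbu → puvustembu   [nasal place assimilation]
  puvustembu → puvustempu   [unconditioned shift]
  giving Semolish puvustempu.
Only 'puvustempu' matches the regular Semolish development of *puvostenbu.

puvustempu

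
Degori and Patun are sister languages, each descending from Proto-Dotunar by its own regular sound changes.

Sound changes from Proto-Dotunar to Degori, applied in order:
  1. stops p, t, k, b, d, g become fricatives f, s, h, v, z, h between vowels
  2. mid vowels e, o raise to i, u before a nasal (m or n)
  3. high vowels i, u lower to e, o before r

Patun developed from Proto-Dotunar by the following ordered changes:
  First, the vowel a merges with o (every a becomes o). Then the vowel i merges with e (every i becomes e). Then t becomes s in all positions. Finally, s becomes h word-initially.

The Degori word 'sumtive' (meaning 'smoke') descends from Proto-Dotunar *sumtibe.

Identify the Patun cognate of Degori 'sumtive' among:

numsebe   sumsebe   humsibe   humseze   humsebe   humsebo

Patun: start from *sumtibe.
  rule 1: no change — sumtibe
  rule 2 (vowel merger): sumtibe → sumtebe
  rule 3 (unconditioned shift): sumtebe → sumsebe
  rule 4 (debuccalisation): sumsebe → humsebe
  ⇒ Patun humsebe
Only 'humsebe' matches the regular Patun development of *sumtibe.

humsebe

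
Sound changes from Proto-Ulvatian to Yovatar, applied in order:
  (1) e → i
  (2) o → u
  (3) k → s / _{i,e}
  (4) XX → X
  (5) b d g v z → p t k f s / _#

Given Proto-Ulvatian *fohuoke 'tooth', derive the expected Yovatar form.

Yovatar: *fohuoke
  fohuoke → fohuoki   [vowel merger]
  fohuoki → fuhuuki   [vowel merger]
  fuhuuki → fuhuusi   [palatalisation]
  fuhuusi → fuhusi   [degemination]
  fuhusi (rule 5 does not apply)
  giving Yovatar fuhusi.

fuhusi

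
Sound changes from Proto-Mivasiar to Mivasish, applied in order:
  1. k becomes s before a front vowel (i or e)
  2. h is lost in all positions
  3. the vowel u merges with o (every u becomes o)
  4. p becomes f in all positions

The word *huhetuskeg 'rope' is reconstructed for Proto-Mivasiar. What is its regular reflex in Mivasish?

Mivasish: start from *huhetuskeg.
  rule 1 (palatalisation): huhetuskeg → huhetusseg
  rule 2 (h-loss): huhetusseg → uetusseg
  rule 3 (vowel merger): uetusseg → oetosseg
  rule 4: no change — oetosseg
  ⇒ Mivasish oetosseg

oetosseg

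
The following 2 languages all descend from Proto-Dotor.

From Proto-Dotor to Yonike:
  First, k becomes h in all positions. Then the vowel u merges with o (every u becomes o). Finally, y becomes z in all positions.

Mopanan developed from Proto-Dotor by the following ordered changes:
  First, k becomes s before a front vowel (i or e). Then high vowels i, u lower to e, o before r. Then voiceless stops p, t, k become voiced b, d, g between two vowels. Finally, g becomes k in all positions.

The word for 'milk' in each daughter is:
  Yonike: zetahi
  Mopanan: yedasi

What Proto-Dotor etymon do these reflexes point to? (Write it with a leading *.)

Position 1: Yonike has z, Mopanan has y. Mopanan preserves y here (none of its changes turn any other segment into y), so the proto-segment is *y.
Position 5: Yonike has h, Mopanan has s. Taking the neighbouring segments as reconstructed: Yonike h could go back to *k or *h; Mopanan s could go back to *k or *s — the one source consistent with every daughter is *k.
This points to *yetaki. Verify forward in each daughter:
Yonike: *yetaki
  yetaki → yetahi   [unconditioned shift]
  yetahi (rule 2 does not apply)
  yetahi → zetahi   [unconditioned shift]
  giving Yonike zetahi.
Mopanan: start from *yetaki.
  rule 1 (palatalisation): yetaki → yetasi
  rule 2: no change — yetasi
  rule 3 (intervocalic voicing): yetasi → yedasi
  rule 4: no change — yedasi
  ⇒ Mopanan yedasi
Only *yetaki yields all of Yonike zetahi, Mopanan yedasi.

*yetaki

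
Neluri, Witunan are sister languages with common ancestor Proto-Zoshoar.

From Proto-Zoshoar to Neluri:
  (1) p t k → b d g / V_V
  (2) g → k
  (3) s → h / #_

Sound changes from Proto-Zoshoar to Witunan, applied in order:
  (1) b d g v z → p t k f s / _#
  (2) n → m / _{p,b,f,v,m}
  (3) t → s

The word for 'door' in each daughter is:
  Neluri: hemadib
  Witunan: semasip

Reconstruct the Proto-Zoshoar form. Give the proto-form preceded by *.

Position 1: Neluri has h, Witunan has s. Taking the neighbouring segments as reconstructed: Neluri h could go back to *s or *h; Witunan s could go back to *t or *s — the one source consistent with every daughter is *s.
Position 7: Neluri has b, Witunan has p. Taking the neighbouring segments as reconstructed: Neluri b can only go back to *b; Witunan p could go back to *p or *b — the one source consistent with every daughter is *b.
Position 5: Neluri has d, Witunan has s. Taking the neighbouring segments as reconstructed: Neluri d could go back to *t or *d; Witunan s could go back to *t or *s — the one source consistent with every daughter is *t.
The remaining positions agree across the daughters. Check the candidate against every language:
Neluri: *sematib
  sematib → semadib   [intervocalic voicing]
  semadib (rule 2 does not apply)
  semadib → hemadib   [debuccalisation]
  giving Neluri hemadib.
Witunan: *sematib > sematip > semasip  (by final devoicing, unconditioned shift)
No other proto-form is consistent with every reflex, so the reconstruction is *sematib.

*sematib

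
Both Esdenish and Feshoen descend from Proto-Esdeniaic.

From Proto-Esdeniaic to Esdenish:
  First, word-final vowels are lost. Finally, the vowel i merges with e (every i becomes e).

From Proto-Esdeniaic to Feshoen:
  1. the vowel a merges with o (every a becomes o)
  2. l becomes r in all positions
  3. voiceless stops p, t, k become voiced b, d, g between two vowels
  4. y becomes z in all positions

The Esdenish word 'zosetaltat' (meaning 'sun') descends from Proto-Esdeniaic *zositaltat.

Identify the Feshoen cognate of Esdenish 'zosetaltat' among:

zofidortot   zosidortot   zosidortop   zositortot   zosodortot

zosidortot

Feshoen: start from *zositaltat.
  rule 1 (vowel merger): zositaltat → zositoltot
  rule 2 (unconditioned shift): zositoltot → zositortot
  rule 3 (intervocalic voicing): zositortot → zosidortot
  rule 4: no change — zosidortot
  ⇒ Feshoen zosidortot
The other candidates each miss or misapply at least one Feshoen change.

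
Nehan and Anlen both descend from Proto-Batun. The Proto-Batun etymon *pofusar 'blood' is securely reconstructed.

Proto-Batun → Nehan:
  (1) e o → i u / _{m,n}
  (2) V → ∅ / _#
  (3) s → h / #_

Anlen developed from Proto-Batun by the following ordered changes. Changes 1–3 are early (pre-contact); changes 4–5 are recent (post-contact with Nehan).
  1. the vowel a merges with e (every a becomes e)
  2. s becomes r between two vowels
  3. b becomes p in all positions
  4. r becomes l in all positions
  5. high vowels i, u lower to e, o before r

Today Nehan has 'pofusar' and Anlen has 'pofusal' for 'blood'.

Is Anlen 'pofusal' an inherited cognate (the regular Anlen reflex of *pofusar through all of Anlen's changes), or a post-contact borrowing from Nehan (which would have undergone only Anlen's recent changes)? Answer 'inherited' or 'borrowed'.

borrowed

If inherited, *pofusar would pass through all of Anlen's changes:
Anlen: start from *pofusar.
  rule 1 (vowel merger): pofusar → pofuser
  rule 2 (rhotacism): pofuser → pofurer
  rule 3: no change — pofurer
  rule 4 (unconditioned shift): pofurer → pofulel
  rule 5: no change — pofulel
  ⇒ Anlen pofulel
If borrowed from Nehan 'pofusar' after the early changes, it would undergo only the recent ones:
  rule 4 (unconditioned shift): pofusar → pofusal
  rule 5 (pre-rhotic lowering): no change (pofusal)
  ⇒ as a loan: pofusal
Anlen 'pofusal' matches the loan outcome 'pofusal', not the inherited 'pofulel' — it skipped the early Anlen changes, so it was borrowed from Nehan.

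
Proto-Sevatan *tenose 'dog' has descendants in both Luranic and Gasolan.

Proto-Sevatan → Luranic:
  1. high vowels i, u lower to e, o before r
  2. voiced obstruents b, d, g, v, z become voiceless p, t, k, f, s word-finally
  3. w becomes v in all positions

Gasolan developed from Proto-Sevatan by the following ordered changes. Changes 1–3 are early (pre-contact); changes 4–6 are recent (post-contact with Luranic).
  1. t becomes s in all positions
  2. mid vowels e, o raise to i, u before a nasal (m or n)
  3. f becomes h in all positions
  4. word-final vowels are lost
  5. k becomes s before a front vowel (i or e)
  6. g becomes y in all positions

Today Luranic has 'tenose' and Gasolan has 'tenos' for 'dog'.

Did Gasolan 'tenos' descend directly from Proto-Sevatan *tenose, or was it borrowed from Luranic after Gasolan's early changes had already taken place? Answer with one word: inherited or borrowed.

borrowed

If inherited, *tenose would pass through all of Gasolan's changes:
Gasolan: *tenose > senose > sinose > sinos  (by unconditioned shift, pre-nasal raising, apocope)
If borrowed from Luranic 'tenose' after the early changes, it would undergo only the recent ones:
  rule 4 (apocope): tenose → tenos
  rule 5 (palatalisation): no change (tenos)
  rule 6 (unconditioned shift): no change (tenos)
  ⇒ as a loan: tenos
Gasolan 'tenos' matches the loan outcome 'tenos', not the inherited 'sinos' — it skipped the early Gasolan changes, so it was borrowed from Luranic.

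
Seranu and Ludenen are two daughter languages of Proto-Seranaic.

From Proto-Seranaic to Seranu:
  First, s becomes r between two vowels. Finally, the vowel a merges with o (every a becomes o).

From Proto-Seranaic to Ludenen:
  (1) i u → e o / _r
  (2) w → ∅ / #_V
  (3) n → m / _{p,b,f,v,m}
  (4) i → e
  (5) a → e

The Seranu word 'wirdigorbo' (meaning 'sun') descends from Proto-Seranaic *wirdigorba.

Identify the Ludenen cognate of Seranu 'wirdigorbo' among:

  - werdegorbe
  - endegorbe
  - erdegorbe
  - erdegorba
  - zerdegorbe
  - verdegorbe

erdegorbe

Ludenen: *wirdigorba
  wirdigorba → werdigorba   [pre-rhotic lowering]
  werdigorba → erdigorba   [glide loss]
  erdigorba (rule 3 does not apply)
  erdigorba → erdegorba   [vowel merger]
  erdegorba → erdegorbe   [vowel merger]
  giving Ludenen erdegorbe.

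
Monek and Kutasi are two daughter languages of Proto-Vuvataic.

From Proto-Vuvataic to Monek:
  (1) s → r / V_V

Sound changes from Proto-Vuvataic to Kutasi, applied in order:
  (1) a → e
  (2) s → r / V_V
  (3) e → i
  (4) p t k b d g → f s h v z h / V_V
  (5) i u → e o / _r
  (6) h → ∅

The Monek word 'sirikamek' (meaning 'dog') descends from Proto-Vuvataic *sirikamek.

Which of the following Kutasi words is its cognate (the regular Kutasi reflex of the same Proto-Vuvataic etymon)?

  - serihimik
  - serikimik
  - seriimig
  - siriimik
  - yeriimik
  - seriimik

Kutasi: start from *sirikamek.
  rule 1 (vowel merger): sirikamek → sirikemek
  rule 2: no change — sirikemek
  rule 3 (vowel merger): sirikemek → sirikimik
  rule 4 (intervocalic lenition): sirikimik → sirihimik
  rule 5 (pre-rhotic lowering): sirihimik → serihimik
  rule 6 (h-loss): serihimik → seriimik
  ⇒ Kutasi seriimik
Only 'seriimik' matches the regular Kutasi development of *sirikamek.

seriimik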